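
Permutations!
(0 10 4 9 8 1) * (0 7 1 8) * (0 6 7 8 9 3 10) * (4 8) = (1 4 3 10 8 9 6 7) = [0, 4, 2, 10, 3, 5, 7, 1, 9, 6, 8]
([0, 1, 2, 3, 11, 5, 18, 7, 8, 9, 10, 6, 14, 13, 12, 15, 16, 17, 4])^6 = [0, 1, 2, 3, 6, 5, 4, 7, 8, 9, 10, 18, 12, 13, 14, 15, 16, 17, 11]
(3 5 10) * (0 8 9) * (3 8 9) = (0 9)(3 5 10 8) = [9, 1, 2, 5, 4, 10, 6, 7, 3, 0, 8]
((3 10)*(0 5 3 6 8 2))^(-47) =(0 3 6 2 5 10 8)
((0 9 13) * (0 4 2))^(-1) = (0 2 4 13 9)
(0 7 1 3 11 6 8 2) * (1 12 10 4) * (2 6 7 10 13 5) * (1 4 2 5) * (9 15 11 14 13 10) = (0 9 15 11 7 12 10 2)(1 3 14 13)(6 8) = [9, 3, 0, 14, 4, 5, 8, 12, 6, 15, 2, 7, 10, 1, 13, 11]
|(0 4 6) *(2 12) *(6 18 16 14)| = |(0 4 18 16 14 6)(2 12)| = 6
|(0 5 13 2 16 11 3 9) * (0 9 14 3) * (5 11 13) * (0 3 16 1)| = 8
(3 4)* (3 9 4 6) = [0, 1, 2, 6, 9, 5, 3, 7, 8, 4] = (3 6)(4 9)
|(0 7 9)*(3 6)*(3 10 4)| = 12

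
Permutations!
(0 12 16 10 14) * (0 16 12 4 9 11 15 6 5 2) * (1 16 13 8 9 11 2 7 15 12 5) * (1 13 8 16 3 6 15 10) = (0 4 11 12 5 7 10 14 8 9 2)(1 3 6 13 16) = [4, 3, 0, 6, 11, 7, 13, 10, 9, 2, 14, 12, 5, 16, 8, 15, 1]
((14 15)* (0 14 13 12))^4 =(0 12 13 15 14)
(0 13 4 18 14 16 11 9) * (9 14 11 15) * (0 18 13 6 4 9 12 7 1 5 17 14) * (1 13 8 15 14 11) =(0 6 4 8 15 12 7 13 9 18 1 5 17 11)(14 16) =[6, 5, 2, 3, 8, 17, 4, 13, 15, 18, 10, 0, 7, 9, 16, 12, 14, 11, 1]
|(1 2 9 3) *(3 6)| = 5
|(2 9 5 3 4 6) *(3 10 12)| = |(2 9 5 10 12 3 4 6)| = 8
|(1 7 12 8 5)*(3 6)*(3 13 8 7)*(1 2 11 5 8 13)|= 6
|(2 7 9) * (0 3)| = |(0 3)(2 7 9)| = 6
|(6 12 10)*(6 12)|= |(10 12)|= 2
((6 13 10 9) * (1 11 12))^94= (1 11 12)(6 10)(9 13)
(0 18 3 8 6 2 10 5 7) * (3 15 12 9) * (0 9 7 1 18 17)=(0 17)(1 18 15 12 7 9 3 8 6 2 10 5)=[17, 18, 10, 8, 4, 1, 2, 9, 6, 3, 5, 11, 7, 13, 14, 12, 16, 0, 15]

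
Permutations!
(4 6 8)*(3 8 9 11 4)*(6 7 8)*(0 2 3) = [2, 1, 3, 6, 7, 5, 9, 8, 0, 11, 10, 4] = (0 2 3 6 9 11 4 7 8)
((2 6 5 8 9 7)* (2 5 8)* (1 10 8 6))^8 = ((1 10 8 9 7 5 2))^8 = (1 10 8 9 7 5 2)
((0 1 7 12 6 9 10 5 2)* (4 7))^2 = ((0 1 4 7 12 6 9 10 5 2))^2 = (0 4 12 9 5)(1 7 6 10 2)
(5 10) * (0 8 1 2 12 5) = (0 8 1 2 12 5 10) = [8, 2, 12, 3, 4, 10, 6, 7, 1, 9, 0, 11, 5]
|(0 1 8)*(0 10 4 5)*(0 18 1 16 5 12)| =|(0 16 5 18 1 8 10 4 12)| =9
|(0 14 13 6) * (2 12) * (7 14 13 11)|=6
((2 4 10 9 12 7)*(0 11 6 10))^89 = ((0 11 6 10 9 12 7 2 4))^89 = (0 4 2 7 12 9 10 6 11)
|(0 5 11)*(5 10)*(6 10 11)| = 6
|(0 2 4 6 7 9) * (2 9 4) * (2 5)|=|(0 9)(2 5)(4 6 7)|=6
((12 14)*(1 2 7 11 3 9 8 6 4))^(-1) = (1 4 6 8 9 3 11 7 2)(12 14) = ((1 2 7 11 3 9 8 6 4)(12 14))^(-1)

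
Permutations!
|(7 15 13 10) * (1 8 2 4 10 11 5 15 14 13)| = 11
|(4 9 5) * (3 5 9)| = 3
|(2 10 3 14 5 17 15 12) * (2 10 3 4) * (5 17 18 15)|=10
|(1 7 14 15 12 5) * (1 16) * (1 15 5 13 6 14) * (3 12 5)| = 30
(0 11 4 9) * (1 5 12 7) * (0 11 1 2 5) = (0 1)(2 5 12 7)(4 9 11) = [1, 0, 5, 3, 9, 12, 6, 2, 8, 11, 10, 4, 7]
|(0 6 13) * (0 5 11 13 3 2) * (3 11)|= 7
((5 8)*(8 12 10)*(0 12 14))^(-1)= (0 14 5 8 10 12)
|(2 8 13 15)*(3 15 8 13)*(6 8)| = |(2 13 6 8 3 15)| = 6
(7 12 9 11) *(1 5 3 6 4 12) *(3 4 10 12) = (1 5 4 3 6 10 12 9 11 7) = [0, 5, 2, 6, 3, 4, 10, 1, 8, 11, 12, 7, 9]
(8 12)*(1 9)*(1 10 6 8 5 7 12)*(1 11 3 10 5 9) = [0, 1, 2, 10, 4, 7, 8, 12, 11, 5, 6, 3, 9] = (3 10 6 8 11)(5 7 12 9)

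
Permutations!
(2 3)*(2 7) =(2 3 7) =[0, 1, 3, 7, 4, 5, 6, 2]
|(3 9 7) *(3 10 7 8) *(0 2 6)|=6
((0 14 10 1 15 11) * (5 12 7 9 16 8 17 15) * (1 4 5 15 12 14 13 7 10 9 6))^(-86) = ((0 13 7 6 1 15 11)(4 5 14 9 16 8 17 12 10))^(-86) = (0 15 6 13 11 1 7)(4 16 10 9 12 14 17 5 8)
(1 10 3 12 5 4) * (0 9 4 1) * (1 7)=[9, 10, 2, 12, 0, 7, 6, 1, 8, 4, 3, 11, 5]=(0 9 4)(1 10 3 12 5 7)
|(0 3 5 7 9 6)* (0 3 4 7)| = 7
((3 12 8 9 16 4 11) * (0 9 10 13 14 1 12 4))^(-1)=((0 9 16)(1 12 8 10 13 14)(3 4 11))^(-1)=(0 16 9)(1 14 13 10 8 12)(3 11 4)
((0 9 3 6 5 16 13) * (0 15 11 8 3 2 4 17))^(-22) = (0 4 9 17 2)(3 5 13 11)(6 16 15 8)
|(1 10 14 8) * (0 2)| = 4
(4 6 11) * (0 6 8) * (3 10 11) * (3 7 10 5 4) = (0 6 7 10 11 3 5 4 8) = [6, 1, 2, 5, 8, 4, 7, 10, 0, 9, 11, 3]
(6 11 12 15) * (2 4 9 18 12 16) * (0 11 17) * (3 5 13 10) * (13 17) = (0 11 16 2 4 9 18 12 15 6 13 10 3 5 17) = [11, 1, 4, 5, 9, 17, 13, 7, 8, 18, 3, 16, 15, 10, 14, 6, 2, 0, 12]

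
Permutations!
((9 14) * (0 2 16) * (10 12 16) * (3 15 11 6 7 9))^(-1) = ((0 2 10 12 16)(3 15 11 6 7 9 14))^(-1) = (0 16 12 10 2)(3 14 9 7 6 11 15)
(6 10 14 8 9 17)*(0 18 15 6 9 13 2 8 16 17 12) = (0 18 15 6 10 14 16 17 9 12)(2 8 13) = [18, 1, 8, 3, 4, 5, 10, 7, 13, 12, 14, 11, 0, 2, 16, 6, 17, 9, 15]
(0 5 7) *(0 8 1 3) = (0 5 7 8 1 3) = [5, 3, 2, 0, 4, 7, 6, 8, 1]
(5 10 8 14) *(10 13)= (5 13 10 8 14)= [0, 1, 2, 3, 4, 13, 6, 7, 14, 9, 8, 11, 12, 10, 5]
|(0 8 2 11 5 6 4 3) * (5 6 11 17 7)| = |(0 8 2 17 7 5 11 6 4 3)| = 10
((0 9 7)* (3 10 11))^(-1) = (0 7 9)(3 11 10)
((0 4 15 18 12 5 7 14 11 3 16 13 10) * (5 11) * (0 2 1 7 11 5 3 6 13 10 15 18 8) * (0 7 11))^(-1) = ((0 4 18 12 5)(1 11 6 13 15 8 7 14 3 16 10 2))^(-1) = (0 5 12 18 4)(1 2 10 16 3 14 7 8 15 13 6 11)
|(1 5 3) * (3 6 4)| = 5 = |(1 5 6 4 3)|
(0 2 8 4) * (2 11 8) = (0 11 8 4) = [11, 1, 2, 3, 0, 5, 6, 7, 4, 9, 10, 8]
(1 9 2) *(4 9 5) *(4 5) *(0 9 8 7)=(0 9 2 1 4 8 7)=[9, 4, 1, 3, 8, 5, 6, 0, 7, 2]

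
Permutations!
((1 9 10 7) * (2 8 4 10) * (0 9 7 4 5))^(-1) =((0 9 2 8 5)(1 7)(4 10))^(-1) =(0 5 8 2 9)(1 7)(4 10)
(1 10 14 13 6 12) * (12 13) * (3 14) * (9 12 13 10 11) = [0, 11, 2, 14, 4, 5, 10, 7, 8, 12, 3, 9, 1, 6, 13] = (1 11 9 12)(3 14 13 6 10)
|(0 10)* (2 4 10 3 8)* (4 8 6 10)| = 4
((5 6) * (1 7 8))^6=((1 7 8)(5 6))^6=(8)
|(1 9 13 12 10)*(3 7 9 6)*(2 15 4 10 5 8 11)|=14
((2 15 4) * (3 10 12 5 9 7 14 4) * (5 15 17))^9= (2 5 7 4 17 9 14)(3 10 12 15)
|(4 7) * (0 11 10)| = |(0 11 10)(4 7)| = 6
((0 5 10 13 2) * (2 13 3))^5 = (13)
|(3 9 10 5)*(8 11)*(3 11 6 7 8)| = |(3 9 10 5 11)(6 7 8)| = 15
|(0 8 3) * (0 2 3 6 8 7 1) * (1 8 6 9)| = 10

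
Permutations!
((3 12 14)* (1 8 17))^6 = (17)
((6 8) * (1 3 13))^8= (1 13 3)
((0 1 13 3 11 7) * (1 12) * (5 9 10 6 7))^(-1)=((0 12 1 13 3 11 5 9 10 6 7))^(-1)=(0 7 6 10 9 5 11 3 13 1 12)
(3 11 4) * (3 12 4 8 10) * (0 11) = [11, 1, 2, 0, 12, 5, 6, 7, 10, 9, 3, 8, 4] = (0 11 8 10 3)(4 12)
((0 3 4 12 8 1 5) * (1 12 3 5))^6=(12)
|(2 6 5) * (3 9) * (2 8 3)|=6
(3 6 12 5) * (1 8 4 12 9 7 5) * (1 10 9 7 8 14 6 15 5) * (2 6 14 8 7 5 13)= (1 8 4 12 10 9 7)(2 6 5 3 15 13)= [0, 8, 6, 15, 12, 3, 5, 1, 4, 7, 9, 11, 10, 2, 14, 13]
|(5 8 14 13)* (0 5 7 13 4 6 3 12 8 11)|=6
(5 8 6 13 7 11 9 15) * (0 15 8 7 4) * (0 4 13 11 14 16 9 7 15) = (5 15)(6 11 7 14 16 9 8) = [0, 1, 2, 3, 4, 15, 11, 14, 6, 8, 10, 7, 12, 13, 16, 5, 9]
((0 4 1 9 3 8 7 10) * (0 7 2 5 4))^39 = ((1 9 3 8 2 5 4)(7 10))^39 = (1 2 9 5 3 4 8)(7 10)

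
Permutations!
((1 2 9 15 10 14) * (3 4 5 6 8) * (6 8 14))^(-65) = ((1 2 9 15 10 6 14)(3 4 5 8))^(-65) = (1 6 15 2 14 10 9)(3 8 5 4)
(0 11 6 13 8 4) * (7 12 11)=(0 7 12 11 6 13 8 4)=[7, 1, 2, 3, 0, 5, 13, 12, 4, 9, 10, 6, 11, 8]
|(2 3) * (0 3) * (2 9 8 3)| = |(0 2)(3 9 8)| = 6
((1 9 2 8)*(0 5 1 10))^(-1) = ((0 5 1 9 2 8 10))^(-1) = (0 10 8 2 9 1 5)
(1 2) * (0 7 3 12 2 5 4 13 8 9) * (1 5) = (0 7 3 12 2 5 4 13 8 9) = [7, 1, 5, 12, 13, 4, 6, 3, 9, 0, 10, 11, 2, 8]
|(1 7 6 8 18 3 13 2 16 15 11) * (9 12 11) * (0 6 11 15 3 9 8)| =60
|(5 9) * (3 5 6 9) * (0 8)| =2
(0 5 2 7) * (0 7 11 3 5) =[0, 1, 11, 5, 4, 2, 6, 7, 8, 9, 10, 3] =(2 11 3 5)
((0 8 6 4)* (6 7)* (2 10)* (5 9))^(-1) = (0 4 6 7 8)(2 10)(5 9)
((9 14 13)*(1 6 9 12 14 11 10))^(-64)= ((1 6 9 11 10)(12 14 13))^(-64)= (1 6 9 11 10)(12 13 14)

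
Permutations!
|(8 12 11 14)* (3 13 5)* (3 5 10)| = 12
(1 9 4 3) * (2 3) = (1 9 4 2 3) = [0, 9, 3, 1, 2, 5, 6, 7, 8, 4]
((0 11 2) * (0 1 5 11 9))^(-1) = ((0 9)(1 5 11 2))^(-1) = (0 9)(1 2 11 5)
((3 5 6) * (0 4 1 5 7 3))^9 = (0 6 5 1 4)(3 7)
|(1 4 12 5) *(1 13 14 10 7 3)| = 9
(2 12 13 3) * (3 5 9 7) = (2 12 13 5 9 7 3) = [0, 1, 12, 2, 4, 9, 6, 3, 8, 7, 10, 11, 13, 5]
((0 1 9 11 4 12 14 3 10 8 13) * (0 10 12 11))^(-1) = (0 9 1)(3 14 12)(4 11)(8 10 13)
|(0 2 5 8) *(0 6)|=|(0 2 5 8 6)|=5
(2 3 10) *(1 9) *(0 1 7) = (0 1 9 7)(2 3 10) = [1, 9, 3, 10, 4, 5, 6, 0, 8, 7, 2]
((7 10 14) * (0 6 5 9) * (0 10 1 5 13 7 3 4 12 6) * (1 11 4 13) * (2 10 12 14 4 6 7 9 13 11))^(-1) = (1 6 11 3 14 4 10 2 7 12 9 13 5)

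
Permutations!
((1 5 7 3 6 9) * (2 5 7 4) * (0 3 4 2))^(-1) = ((0 3 6 9 1 7 4)(2 5))^(-1) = (0 4 7 1 9 6 3)(2 5)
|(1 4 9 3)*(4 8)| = 5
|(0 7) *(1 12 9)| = |(0 7)(1 12 9)| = 6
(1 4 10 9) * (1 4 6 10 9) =(1 6 10)(4 9) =[0, 6, 2, 3, 9, 5, 10, 7, 8, 4, 1]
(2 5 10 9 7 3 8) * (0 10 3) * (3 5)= [10, 1, 3, 8, 4, 5, 6, 0, 2, 7, 9]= (0 10 9 7)(2 3 8)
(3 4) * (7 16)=(3 4)(7 16)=[0, 1, 2, 4, 3, 5, 6, 16, 8, 9, 10, 11, 12, 13, 14, 15, 7]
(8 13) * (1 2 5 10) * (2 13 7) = (1 13 8 7 2 5 10) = [0, 13, 5, 3, 4, 10, 6, 2, 7, 9, 1, 11, 12, 8]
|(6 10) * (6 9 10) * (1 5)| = 2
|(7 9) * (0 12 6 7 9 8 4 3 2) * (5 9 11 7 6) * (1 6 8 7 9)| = 18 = |(0 12 5 1 6 8 4 3 2)(9 11)|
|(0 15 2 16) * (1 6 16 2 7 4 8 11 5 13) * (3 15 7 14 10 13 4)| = |(0 7 3 15 14 10 13 1 6 16)(4 8 11 5)| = 20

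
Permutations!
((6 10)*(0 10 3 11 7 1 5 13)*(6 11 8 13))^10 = ((0 10 11 7 1 5 6 3 8 13))^10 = (13)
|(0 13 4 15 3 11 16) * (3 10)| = 8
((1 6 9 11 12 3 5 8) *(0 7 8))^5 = (0 9)(1 3)(5 6)(7 11)(8 12)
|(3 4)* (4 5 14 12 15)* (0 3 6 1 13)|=10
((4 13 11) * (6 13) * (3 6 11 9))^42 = ((3 6 13 9)(4 11))^42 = (3 13)(6 9)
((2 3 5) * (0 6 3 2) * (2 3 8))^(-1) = (0 5 3 2 8 6)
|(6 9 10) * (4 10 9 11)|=|(4 10 6 11)|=4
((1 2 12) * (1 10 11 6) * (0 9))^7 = (0 9)(1 2 12 10 11 6)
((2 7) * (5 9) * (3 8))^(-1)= (2 7)(3 8)(5 9)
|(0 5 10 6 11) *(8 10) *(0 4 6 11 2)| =8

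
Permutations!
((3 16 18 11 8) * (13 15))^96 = (3 16 18 11 8)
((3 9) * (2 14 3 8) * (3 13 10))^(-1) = (2 8 9 3 10 13 14)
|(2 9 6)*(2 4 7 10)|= |(2 9 6 4 7 10)|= 6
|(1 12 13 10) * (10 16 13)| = 6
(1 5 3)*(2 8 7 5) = (1 2 8 7 5 3) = [0, 2, 8, 1, 4, 3, 6, 5, 7]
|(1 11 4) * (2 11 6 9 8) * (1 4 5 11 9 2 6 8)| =|(1 8 6 2 9)(5 11)| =10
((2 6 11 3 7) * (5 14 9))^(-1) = (2 7 3 11 6)(5 9 14)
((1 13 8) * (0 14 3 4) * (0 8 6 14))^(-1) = (1 8 4 3 14 6 13)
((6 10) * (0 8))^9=(0 8)(6 10)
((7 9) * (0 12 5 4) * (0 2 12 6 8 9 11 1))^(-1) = (0 1 11 7 9 8 6)(2 4 5 12)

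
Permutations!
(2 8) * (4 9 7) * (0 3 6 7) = [3, 1, 8, 6, 9, 5, 7, 4, 2, 0] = (0 3 6 7 4 9)(2 8)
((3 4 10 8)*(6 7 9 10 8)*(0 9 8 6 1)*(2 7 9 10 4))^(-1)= (0 1 10)(2 3 8 7)(4 9 6)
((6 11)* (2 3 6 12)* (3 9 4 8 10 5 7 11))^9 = (12)(3 6)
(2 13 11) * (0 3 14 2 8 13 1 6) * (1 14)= (0 3 1 6)(2 14)(8 13 11)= [3, 6, 14, 1, 4, 5, 0, 7, 13, 9, 10, 8, 12, 11, 2]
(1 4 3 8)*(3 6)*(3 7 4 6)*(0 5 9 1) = [5, 6, 2, 8, 3, 9, 7, 4, 0, 1] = (0 5 9 1 6 7 4 3 8)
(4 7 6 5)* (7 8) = (4 8 7 6 5) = [0, 1, 2, 3, 8, 4, 5, 6, 7]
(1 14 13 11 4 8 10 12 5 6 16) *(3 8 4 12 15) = (1 14 13 11 12 5 6 16)(3 8 10 15) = [0, 14, 2, 8, 4, 6, 16, 7, 10, 9, 15, 12, 5, 11, 13, 3, 1]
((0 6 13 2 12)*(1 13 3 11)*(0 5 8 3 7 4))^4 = (1 5)(2 3)(8 13)(11 12)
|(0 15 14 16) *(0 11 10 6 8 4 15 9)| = 8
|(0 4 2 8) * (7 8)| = |(0 4 2 7 8)| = 5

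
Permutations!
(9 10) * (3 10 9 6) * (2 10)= (2 10 6 3)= [0, 1, 10, 2, 4, 5, 3, 7, 8, 9, 6]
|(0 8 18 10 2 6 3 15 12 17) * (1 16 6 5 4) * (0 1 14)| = 56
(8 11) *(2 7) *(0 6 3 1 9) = (0 6 3 1 9)(2 7)(8 11) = [6, 9, 7, 1, 4, 5, 3, 2, 11, 0, 10, 8]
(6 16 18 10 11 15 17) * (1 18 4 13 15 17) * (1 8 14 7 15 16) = (1 18 10 11 17 6)(4 13 16)(7 15 8 14) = [0, 18, 2, 3, 13, 5, 1, 15, 14, 9, 11, 17, 12, 16, 7, 8, 4, 6, 10]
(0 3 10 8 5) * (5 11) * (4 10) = (0 3 4 10 8 11 5) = [3, 1, 2, 4, 10, 0, 6, 7, 11, 9, 8, 5]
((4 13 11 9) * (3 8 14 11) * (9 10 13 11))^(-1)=(3 13 10 11 4 9 14 8)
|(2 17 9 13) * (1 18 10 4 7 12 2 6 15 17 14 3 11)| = |(1 18 10 4 7 12 2 14 3 11)(6 15 17 9 13)| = 10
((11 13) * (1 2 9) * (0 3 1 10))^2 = ((0 3 1 2 9 10)(11 13))^2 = (13)(0 1 9)(2 10 3)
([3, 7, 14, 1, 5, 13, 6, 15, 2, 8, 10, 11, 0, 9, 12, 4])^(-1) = (0 12 14 2 8 9 13 5 4 15 7 1 3)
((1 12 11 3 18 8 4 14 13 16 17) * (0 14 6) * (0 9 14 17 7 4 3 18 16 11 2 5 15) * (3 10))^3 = ((0 17 1 12 2 5 15)(3 16 7 4 6 9 14 13 11 18 8 10))^3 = (0 12 15 1 5 17 2)(3 4 14 18)(6 13 8 16)(7 9 11 10)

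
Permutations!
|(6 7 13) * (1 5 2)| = 3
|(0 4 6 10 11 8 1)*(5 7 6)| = |(0 4 5 7 6 10 11 8 1)| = 9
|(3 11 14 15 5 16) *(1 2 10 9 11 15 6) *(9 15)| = |(1 2 10 15 5 16 3 9 11 14 6)| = 11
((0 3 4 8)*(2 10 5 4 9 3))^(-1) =(0 8 4 5 10 2)(3 9)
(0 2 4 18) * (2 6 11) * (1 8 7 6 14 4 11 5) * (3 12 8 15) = (0 14 4 18)(1 15 3 12 8 7 6 5)(2 11) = [14, 15, 11, 12, 18, 1, 5, 6, 7, 9, 10, 2, 8, 13, 4, 3, 16, 17, 0]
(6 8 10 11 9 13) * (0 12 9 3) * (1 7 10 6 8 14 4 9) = [12, 7, 2, 0, 9, 5, 14, 10, 6, 13, 11, 3, 1, 8, 4] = (0 12 1 7 10 11 3)(4 9 13 8 6 14)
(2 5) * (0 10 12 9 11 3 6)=(0 10 12 9 11 3 6)(2 5)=[10, 1, 5, 6, 4, 2, 0, 7, 8, 11, 12, 3, 9]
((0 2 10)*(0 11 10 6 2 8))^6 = ((0 8)(2 6)(10 11))^6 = (11)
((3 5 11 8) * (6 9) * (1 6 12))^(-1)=((1 6 9 12)(3 5 11 8))^(-1)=(1 12 9 6)(3 8 11 5)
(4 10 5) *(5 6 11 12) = (4 10 6 11 12 5) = [0, 1, 2, 3, 10, 4, 11, 7, 8, 9, 6, 12, 5]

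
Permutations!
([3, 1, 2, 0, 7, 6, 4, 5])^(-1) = [3, 1, 2, 0, 6, 7, 5, 4]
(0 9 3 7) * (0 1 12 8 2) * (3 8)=(0 9 8 2)(1 12 3 7)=[9, 12, 0, 7, 4, 5, 6, 1, 2, 8, 10, 11, 3]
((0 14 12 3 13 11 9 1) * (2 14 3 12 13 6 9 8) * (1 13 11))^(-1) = (0 1 13 9 6 3)(2 8 11 14)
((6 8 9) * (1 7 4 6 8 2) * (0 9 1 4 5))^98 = (0 8 7)(1 5 9)(2 6 4)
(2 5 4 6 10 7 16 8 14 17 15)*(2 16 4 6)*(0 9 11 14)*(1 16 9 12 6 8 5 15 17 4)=[12, 16, 15, 3, 2, 8, 10, 1, 0, 11, 7, 14, 6, 13, 4, 9, 5, 17]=(17)(0 12 6 10 7 1 16 5 8)(2 15 9 11 14 4)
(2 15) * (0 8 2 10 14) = [8, 1, 15, 3, 4, 5, 6, 7, 2, 9, 14, 11, 12, 13, 0, 10] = (0 8 2 15 10 14)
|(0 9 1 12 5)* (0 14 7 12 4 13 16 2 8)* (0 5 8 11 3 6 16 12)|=10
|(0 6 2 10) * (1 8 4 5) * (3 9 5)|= |(0 6 2 10)(1 8 4 3 9 5)|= 12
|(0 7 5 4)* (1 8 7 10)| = 7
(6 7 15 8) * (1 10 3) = (1 10 3)(6 7 15 8) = [0, 10, 2, 1, 4, 5, 7, 15, 6, 9, 3, 11, 12, 13, 14, 8]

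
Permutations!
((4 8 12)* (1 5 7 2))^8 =(4 12 8)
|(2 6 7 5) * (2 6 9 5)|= 5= |(2 9 5 6 7)|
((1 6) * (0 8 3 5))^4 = (8) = ((0 8 3 5)(1 6))^4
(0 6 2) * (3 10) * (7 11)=(0 6 2)(3 10)(7 11)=[6, 1, 0, 10, 4, 5, 2, 11, 8, 9, 3, 7]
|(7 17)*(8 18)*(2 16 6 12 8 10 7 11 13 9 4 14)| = 14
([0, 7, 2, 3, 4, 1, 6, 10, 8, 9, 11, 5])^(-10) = (11)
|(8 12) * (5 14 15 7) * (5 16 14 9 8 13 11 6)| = 28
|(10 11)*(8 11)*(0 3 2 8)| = 6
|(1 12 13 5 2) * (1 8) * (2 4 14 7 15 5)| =5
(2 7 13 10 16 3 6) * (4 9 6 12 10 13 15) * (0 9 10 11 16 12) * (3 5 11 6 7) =(0 9 7 15 4 10 12 6 2 3)(5 11 16) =[9, 1, 3, 0, 10, 11, 2, 15, 8, 7, 12, 16, 6, 13, 14, 4, 5]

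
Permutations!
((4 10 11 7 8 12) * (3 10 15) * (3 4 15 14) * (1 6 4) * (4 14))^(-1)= (1 15 12 8 7 11 10 3 14 6)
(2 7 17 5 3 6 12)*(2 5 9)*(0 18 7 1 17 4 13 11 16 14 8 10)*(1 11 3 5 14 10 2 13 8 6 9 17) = (0 18 7 4 8 2 11 16 10)(3 9 13)(6 12 14) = [18, 1, 11, 9, 8, 5, 12, 4, 2, 13, 0, 16, 14, 3, 6, 15, 10, 17, 7]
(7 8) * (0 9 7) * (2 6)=(0 9 7 8)(2 6)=[9, 1, 6, 3, 4, 5, 2, 8, 0, 7]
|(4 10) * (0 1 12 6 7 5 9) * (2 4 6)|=10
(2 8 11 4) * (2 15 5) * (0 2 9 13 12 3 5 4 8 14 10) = (0 2 14 10)(3 5 9 13 12)(4 15)(8 11) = [2, 1, 14, 5, 15, 9, 6, 7, 11, 13, 0, 8, 3, 12, 10, 4]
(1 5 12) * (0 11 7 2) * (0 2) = (0 11 7)(1 5 12) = [11, 5, 2, 3, 4, 12, 6, 0, 8, 9, 10, 7, 1]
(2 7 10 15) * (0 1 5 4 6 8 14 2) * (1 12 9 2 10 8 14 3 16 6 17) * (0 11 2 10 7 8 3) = (0 12 9 10 15 11 2 8)(1 5 4 17)(3 16 6 14 7) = [12, 5, 8, 16, 17, 4, 14, 3, 0, 10, 15, 2, 9, 13, 7, 11, 6, 1]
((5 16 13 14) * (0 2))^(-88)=(16)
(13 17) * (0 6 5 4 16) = (0 6 5 4 16)(13 17) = [6, 1, 2, 3, 16, 4, 5, 7, 8, 9, 10, 11, 12, 17, 14, 15, 0, 13]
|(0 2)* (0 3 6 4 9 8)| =7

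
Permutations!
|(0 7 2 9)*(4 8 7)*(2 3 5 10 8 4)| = 15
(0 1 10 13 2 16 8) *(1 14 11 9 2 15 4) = (0 14 11 9 2 16 8)(1 10 13 15 4) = [14, 10, 16, 3, 1, 5, 6, 7, 0, 2, 13, 9, 12, 15, 11, 4, 8]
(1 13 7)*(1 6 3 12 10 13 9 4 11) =(1 9 4 11)(3 12 10 13 7 6) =[0, 9, 2, 12, 11, 5, 3, 6, 8, 4, 13, 1, 10, 7]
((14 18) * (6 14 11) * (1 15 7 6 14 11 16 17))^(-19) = ((1 15 7 6 11 14 18 16 17))^(-19) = (1 17 16 18 14 11 6 7 15)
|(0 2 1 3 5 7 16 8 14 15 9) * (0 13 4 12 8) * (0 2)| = 42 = |(1 3 5 7 16 2)(4 12 8 14 15 9 13)|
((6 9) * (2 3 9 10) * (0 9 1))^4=(0 2 9 3 6 1 10)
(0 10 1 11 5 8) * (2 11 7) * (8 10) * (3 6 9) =[8, 7, 11, 6, 4, 10, 9, 2, 0, 3, 1, 5] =(0 8)(1 7 2 11 5 10)(3 6 9)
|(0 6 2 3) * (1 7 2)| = |(0 6 1 7 2 3)| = 6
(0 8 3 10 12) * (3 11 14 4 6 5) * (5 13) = (0 8 11 14 4 6 13 5 3 10 12) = [8, 1, 2, 10, 6, 3, 13, 7, 11, 9, 12, 14, 0, 5, 4]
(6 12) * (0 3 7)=(0 3 7)(6 12)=[3, 1, 2, 7, 4, 5, 12, 0, 8, 9, 10, 11, 6]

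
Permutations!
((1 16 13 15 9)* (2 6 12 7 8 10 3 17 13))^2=(1 2 12 8 3 13 9 16 6 7 10 17 15)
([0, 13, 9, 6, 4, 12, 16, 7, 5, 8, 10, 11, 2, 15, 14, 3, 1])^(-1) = (1 16 6 3 15 13)(2 12 5 8 9)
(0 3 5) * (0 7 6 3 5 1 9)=[5, 9, 2, 1, 4, 7, 3, 6, 8, 0]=(0 5 7 6 3 1 9)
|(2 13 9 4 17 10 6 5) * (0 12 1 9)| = 11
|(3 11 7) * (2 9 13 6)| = 12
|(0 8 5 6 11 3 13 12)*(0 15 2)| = 10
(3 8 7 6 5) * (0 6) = (0 6 5 3 8 7) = [6, 1, 2, 8, 4, 3, 5, 0, 7]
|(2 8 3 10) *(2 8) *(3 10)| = 2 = |(8 10)|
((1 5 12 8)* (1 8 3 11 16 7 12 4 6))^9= (1 5 4 6)(3 12 7 16 11)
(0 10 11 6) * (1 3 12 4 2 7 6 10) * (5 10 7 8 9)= (0 1 3 12 4 2 8 9 5 10 11 7 6)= [1, 3, 8, 12, 2, 10, 0, 6, 9, 5, 11, 7, 4]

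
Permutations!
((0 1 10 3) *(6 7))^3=(0 3 10 1)(6 7)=((0 1 10 3)(6 7))^3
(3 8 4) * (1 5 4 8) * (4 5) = (8)(1 4 3) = [0, 4, 2, 1, 3, 5, 6, 7, 8]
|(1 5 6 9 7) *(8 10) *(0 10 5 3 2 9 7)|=10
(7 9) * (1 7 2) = (1 7 9 2) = [0, 7, 1, 3, 4, 5, 6, 9, 8, 2]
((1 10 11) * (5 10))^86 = (1 10)(5 11)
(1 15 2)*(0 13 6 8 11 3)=(0 13 6 8 11 3)(1 15 2)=[13, 15, 1, 0, 4, 5, 8, 7, 11, 9, 10, 3, 12, 6, 14, 2]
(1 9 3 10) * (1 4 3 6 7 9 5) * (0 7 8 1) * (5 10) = [7, 10, 2, 5, 3, 0, 8, 9, 1, 6, 4] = (0 7 9 6 8 1 10 4 3 5)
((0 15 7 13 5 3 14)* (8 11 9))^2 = (0 7 5 14 15 13 3)(8 9 11)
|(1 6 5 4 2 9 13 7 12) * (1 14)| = |(1 6 5 4 2 9 13 7 12 14)| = 10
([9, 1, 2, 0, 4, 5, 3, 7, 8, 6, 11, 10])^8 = (11)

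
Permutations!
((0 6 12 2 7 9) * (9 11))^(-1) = (0 9 11 7 2 12 6)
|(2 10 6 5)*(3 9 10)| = 6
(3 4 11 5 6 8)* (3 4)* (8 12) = (4 11 5 6 12 8) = [0, 1, 2, 3, 11, 6, 12, 7, 4, 9, 10, 5, 8]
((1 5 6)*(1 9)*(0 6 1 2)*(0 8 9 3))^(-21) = (9)(1 5)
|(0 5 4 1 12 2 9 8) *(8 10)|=|(0 5 4 1 12 2 9 10 8)|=9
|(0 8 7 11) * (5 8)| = 5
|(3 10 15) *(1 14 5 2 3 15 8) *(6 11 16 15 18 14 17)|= |(1 17 6 11 16 15 18 14 5 2 3 10 8)|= 13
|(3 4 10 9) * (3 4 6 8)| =|(3 6 8)(4 10 9)| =3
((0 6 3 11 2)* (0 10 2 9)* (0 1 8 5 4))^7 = ((0 6 3 11 9 1 8 5 4)(2 10))^7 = (0 5 1 11 6 4 8 9 3)(2 10)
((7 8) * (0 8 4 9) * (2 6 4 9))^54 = ((0 8 7 9)(2 6 4))^54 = (0 7)(8 9)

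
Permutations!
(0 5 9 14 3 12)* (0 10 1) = (0 5 9 14 3 12 10 1) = [5, 0, 2, 12, 4, 9, 6, 7, 8, 14, 1, 11, 10, 13, 3]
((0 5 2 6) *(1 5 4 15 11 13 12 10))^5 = ((0 4 15 11 13 12 10 1 5 2 6))^5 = (0 12 6 13 2 11 5 15 1 4 10)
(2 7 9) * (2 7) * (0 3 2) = (0 3 2)(7 9) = [3, 1, 0, 2, 4, 5, 6, 9, 8, 7]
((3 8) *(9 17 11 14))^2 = (9 11)(14 17)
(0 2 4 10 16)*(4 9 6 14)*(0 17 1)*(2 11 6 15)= (0 11 6 14 4 10 16 17 1)(2 9 15)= [11, 0, 9, 3, 10, 5, 14, 7, 8, 15, 16, 6, 12, 13, 4, 2, 17, 1]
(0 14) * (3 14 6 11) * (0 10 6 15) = (0 15)(3 14 10 6 11) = [15, 1, 2, 14, 4, 5, 11, 7, 8, 9, 6, 3, 12, 13, 10, 0]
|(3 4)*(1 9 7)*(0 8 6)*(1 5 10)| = 30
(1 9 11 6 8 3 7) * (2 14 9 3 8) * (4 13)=(1 3 7)(2 14 9 11 6)(4 13)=[0, 3, 14, 7, 13, 5, 2, 1, 8, 11, 10, 6, 12, 4, 9]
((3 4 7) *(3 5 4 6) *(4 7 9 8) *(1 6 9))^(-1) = ((1 6 3 9 8 4)(5 7))^(-1) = (1 4 8 9 3 6)(5 7)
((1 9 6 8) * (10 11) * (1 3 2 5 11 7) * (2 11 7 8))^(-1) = ((1 9 6 2 5 7)(3 11 10 8))^(-1) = (1 7 5 2 6 9)(3 8 10 11)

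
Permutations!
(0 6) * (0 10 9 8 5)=(0 6 10 9 8 5)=[6, 1, 2, 3, 4, 0, 10, 7, 5, 8, 9]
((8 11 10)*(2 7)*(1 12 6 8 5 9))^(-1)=(1 9 5 10 11 8 6 12)(2 7)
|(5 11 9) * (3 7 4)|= |(3 7 4)(5 11 9)|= 3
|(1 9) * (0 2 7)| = |(0 2 7)(1 9)| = 6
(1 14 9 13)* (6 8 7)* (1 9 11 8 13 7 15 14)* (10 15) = [0, 1, 2, 3, 4, 5, 13, 6, 10, 7, 15, 8, 12, 9, 11, 14] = (6 13 9 7)(8 10 15 14 11)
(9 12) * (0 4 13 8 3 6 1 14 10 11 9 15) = (0 4 13 8 3 6 1 14 10 11 9 12 15) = [4, 14, 2, 6, 13, 5, 1, 7, 3, 12, 11, 9, 15, 8, 10, 0]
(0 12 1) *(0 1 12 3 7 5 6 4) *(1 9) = (12)(0 3 7 5 6 4)(1 9) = [3, 9, 2, 7, 0, 6, 4, 5, 8, 1, 10, 11, 12]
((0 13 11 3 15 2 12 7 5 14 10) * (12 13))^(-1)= ((0 12 7 5 14 10)(2 13 11 3 15))^(-1)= (0 10 14 5 7 12)(2 15 3 11 13)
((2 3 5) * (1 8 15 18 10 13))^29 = (1 13 10 18 15 8)(2 5 3)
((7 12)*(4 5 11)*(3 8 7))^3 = (3 12 7 8)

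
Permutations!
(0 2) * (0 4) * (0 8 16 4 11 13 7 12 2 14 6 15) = [14, 1, 11, 3, 8, 5, 15, 12, 16, 9, 10, 13, 2, 7, 6, 0, 4] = (0 14 6 15)(2 11 13 7 12)(4 8 16)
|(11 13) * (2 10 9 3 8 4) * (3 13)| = |(2 10 9 13 11 3 8 4)| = 8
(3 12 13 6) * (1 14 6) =[0, 14, 2, 12, 4, 5, 3, 7, 8, 9, 10, 11, 13, 1, 6] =(1 14 6 3 12 13)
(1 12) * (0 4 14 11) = [4, 12, 2, 3, 14, 5, 6, 7, 8, 9, 10, 0, 1, 13, 11] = (0 4 14 11)(1 12)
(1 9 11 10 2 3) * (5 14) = (1 9 11 10 2 3)(5 14) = [0, 9, 3, 1, 4, 14, 6, 7, 8, 11, 2, 10, 12, 13, 5]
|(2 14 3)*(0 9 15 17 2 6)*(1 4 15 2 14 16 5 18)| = |(0 9 2 16 5 18 1 4 15 17 14 3 6)| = 13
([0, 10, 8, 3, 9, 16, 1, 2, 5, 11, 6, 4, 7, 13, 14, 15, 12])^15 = (2 16)(5 7)(8 12)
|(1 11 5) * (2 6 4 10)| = |(1 11 5)(2 6 4 10)| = 12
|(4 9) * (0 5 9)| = |(0 5 9 4)| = 4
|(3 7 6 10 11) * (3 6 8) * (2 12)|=6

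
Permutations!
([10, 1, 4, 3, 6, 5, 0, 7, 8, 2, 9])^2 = [9, 1, 6, 3, 0, 5, 10, 7, 8, 4, 2]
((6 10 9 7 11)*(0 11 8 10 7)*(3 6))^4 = ((0 11 3 6 7 8 10 9))^4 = (0 7)(3 10)(6 9)(8 11)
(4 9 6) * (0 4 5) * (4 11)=(0 11 4 9 6 5)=[11, 1, 2, 3, 9, 0, 5, 7, 8, 6, 10, 4]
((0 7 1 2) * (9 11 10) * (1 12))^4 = ((0 7 12 1 2)(9 11 10))^4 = (0 2 1 12 7)(9 11 10)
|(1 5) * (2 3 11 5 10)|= 6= |(1 10 2 3 11 5)|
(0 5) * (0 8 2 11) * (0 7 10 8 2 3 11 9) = (0 5 2 9)(3 11 7 10 8) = [5, 1, 9, 11, 4, 2, 6, 10, 3, 0, 8, 7]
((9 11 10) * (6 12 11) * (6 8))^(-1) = (6 8 9 10 11 12)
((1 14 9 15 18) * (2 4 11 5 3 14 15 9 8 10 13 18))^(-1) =((1 15 2 4 11 5 3 14 8 10 13 18))^(-1) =(1 18 13 10 8 14 3 5 11 4 2 15)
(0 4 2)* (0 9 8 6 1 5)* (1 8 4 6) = (0 6 8 1 5)(2 9 4) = [6, 5, 9, 3, 2, 0, 8, 7, 1, 4]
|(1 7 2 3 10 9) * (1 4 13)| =|(1 7 2 3 10 9 4 13)| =8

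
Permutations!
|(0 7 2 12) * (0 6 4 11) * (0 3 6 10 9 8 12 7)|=4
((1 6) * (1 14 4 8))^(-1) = ((1 6 14 4 8))^(-1) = (1 8 4 14 6)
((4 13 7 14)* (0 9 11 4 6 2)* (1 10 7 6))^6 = ((0 9 11 4 13 6 2)(1 10 7 14))^6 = (0 2 6 13 4 11 9)(1 7)(10 14)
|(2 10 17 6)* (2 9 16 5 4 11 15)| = 10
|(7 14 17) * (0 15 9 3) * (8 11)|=12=|(0 15 9 3)(7 14 17)(8 11)|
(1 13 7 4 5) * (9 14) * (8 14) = (1 13 7 4 5)(8 14 9) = [0, 13, 2, 3, 5, 1, 6, 4, 14, 8, 10, 11, 12, 7, 9]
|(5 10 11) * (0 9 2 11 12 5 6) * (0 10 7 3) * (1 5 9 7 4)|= 6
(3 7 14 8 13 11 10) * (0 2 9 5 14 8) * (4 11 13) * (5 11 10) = (0 2 9 11 5 14)(3 7 8 4 10) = [2, 1, 9, 7, 10, 14, 6, 8, 4, 11, 3, 5, 12, 13, 0]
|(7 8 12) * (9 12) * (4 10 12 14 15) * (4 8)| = |(4 10 12 7)(8 9 14 15)| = 4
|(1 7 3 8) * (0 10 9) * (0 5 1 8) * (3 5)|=12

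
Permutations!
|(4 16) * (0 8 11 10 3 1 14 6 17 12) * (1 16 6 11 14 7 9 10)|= 14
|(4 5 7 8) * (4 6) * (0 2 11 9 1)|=|(0 2 11 9 1)(4 5 7 8 6)|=5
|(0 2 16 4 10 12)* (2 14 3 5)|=9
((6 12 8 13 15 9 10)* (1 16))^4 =(16)(6 15 12 9 8 10 13)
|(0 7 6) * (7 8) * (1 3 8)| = 6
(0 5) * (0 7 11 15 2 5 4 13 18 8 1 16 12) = [4, 16, 5, 3, 13, 7, 6, 11, 1, 9, 10, 15, 0, 18, 14, 2, 12, 17, 8] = (0 4 13 18 8 1 16 12)(2 5 7 11 15)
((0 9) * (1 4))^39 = (0 9)(1 4)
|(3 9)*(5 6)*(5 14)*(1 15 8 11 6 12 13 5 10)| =|(1 15 8 11 6 14 10)(3 9)(5 12 13)| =42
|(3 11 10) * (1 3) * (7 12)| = |(1 3 11 10)(7 12)| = 4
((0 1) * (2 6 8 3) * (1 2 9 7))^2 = ((0 2 6 8 3 9 7 1))^2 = (0 6 3 7)(1 2 8 9)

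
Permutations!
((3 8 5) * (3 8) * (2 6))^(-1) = (2 6)(5 8)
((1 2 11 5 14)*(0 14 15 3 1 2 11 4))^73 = (0 14 2 4)(1 15 11 3 5)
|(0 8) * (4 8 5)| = 4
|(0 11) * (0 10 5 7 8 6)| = |(0 11 10 5 7 8 6)| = 7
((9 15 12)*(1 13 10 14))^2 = ((1 13 10 14)(9 15 12))^2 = (1 10)(9 12 15)(13 14)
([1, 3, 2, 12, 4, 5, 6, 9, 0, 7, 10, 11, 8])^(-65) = (12)(7 9)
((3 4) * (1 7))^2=((1 7)(3 4))^2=(7)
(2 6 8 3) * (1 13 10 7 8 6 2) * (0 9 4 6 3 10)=(0 9 4 6 3 1 13)(7 8 10)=[9, 13, 2, 1, 6, 5, 3, 8, 10, 4, 7, 11, 12, 0]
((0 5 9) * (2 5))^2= (0 5)(2 9)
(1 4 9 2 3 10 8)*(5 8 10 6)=(10)(1 4 9 2 3 6 5 8)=[0, 4, 3, 6, 9, 8, 5, 7, 1, 2, 10]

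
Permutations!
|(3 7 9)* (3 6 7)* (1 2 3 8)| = 12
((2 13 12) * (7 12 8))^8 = (2 7 13 12 8)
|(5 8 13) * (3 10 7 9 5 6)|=|(3 10 7 9 5 8 13 6)|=8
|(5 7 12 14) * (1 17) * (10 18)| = |(1 17)(5 7 12 14)(10 18)| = 4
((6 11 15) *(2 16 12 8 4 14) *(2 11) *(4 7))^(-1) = (2 6 15 11 14 4 7 8 12 16)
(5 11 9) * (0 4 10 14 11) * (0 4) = (4 10 14 11 9 5) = [0, 1, 2, 3, 10, 4, 6, 7, 8, 5, 14, 9, 12, 13, 11]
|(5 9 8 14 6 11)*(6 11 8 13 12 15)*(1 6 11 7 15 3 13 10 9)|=24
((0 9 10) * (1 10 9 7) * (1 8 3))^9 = (0 3)(1 7)(8 10)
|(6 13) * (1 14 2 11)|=4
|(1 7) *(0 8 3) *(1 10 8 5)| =7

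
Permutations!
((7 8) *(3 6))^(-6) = (8) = ((3 6)(7 8))^(-6)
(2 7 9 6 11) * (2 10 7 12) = (2 12)(6 11 10 7 9) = [0, 1, 12, 3, 4, 5, 11, 9, 8, 6, 7, 10, 2]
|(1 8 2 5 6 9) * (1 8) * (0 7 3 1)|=|(0 7 3 1)(2 5 6 9 8)|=20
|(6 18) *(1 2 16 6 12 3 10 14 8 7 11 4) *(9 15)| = 26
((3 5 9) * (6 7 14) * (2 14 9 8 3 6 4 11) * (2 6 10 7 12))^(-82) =(2 4 6)(3 8 5)(7 10 9)(11 12 14)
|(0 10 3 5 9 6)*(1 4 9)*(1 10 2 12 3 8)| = 11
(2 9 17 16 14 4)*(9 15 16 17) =[0, 1, 15, 3, 2, 5, 6, 7, 8, 9, 10, 11, 12, 13, 4, 16, 14, 17] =(17)(2 15 16 14 4)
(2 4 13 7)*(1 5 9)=[0, 5, 4, 3, 13, 9, 6, 2, 8, 1, 10, 11, 12, 7]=(1 5 9)(2 4 13 7)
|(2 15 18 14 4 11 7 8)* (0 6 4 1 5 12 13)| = |(0 6 4 11 7 8 2 15 18 14 1 5 12 13)| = 14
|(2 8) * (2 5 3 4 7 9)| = 7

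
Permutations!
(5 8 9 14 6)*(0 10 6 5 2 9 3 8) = (0 10 6 2 9 14 5)(3 8) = [10, 1, 9, 8, 4, 0, 2, 7, 3, 14, 6, 11, 12, 13, 5]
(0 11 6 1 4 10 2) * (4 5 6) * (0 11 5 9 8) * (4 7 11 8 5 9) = (0 9 5 6 1 4 10 2 8)(7 11) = [9, 4, 8, 3, 10, 6, 1, 11, 0, 5, 2, 7]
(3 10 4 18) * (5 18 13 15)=(3 10 4 13 15 5 18)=[0, 1, 2, 10, 13, 18, 6, 7, 8, 9, 4, 11, 12, 15, 14, 5, 16, 17, 3]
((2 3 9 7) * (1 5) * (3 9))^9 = (9)(1 5)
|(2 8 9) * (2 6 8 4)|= 6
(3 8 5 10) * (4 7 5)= (3 8 4 7 5 10)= [0, 1, 2, 8, 7, 10, 6, 5, 4, 9, 3]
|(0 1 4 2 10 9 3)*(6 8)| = 14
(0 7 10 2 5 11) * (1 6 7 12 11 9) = (0 12 11)(1 6 7 10 2 5 9) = [12, 6, 5, 3, 4, 9, 7, 10, 8, 1, 2, 0, 11]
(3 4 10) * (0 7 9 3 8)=(0 7 9 3 4 10 8)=[7, 1, 2, 4, 10, 5, 6, 9, 0, 3, 8]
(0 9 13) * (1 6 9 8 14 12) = (0 8 14 12 1 6 9 13) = [8, 6, 2, 3, 4, 5, 9, 7, 14, 13, 10, 11, 1, 0, 12]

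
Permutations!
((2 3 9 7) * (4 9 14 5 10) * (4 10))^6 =(2 7 9 4 5 14 3)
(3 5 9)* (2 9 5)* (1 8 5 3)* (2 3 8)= [0, 2, 9, 3, 4, 8, 6, 7, 5, 1]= (1 2 9)(5 8)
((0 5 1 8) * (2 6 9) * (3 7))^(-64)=((0 5 1 8)(2 6 9)(3 7))^(-64)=(2 9 6)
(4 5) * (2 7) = (2 7)(4 5) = [0, 1, 7, 3, 5, 4, 6, 2]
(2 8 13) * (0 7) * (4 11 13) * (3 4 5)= (0 7)(2 8 5 3 4 11 13)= [7, 1, 8, 4, 11, 3, 6, 0, 5, 9, 10, 13, 12, 2]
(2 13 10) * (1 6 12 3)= (1 6 12 3)(2 13 10)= [0, 6, 13, 1, 4, 5, 12, 7, 8, 9, 2, 11, 3, 10]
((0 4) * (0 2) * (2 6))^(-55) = ((0 4 6 2))^(-55) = (0 4 6 2)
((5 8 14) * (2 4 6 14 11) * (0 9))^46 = ((0 9)(2 4 6 14 5 8 11))^46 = (2 5 4 8 6 11 14)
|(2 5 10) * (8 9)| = 6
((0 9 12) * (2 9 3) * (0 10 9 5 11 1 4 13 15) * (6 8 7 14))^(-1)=(0 15 13 4 1 11 5 2 3)(6 14 7 8)(9 10 12)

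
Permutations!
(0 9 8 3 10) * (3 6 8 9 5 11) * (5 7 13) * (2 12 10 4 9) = (0 7 13 5 11 3 4 9 2 12 10)(6 8) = [7, 1, 12, 4, 9, 11, 8, 13, 6, 2, 0, 3, 10, 5]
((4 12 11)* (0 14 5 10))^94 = ((0 14 5 10)(4 12 11))^94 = (0 5)(4 12 11)(10 14)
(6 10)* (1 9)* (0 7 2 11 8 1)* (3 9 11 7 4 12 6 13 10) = (0 4 12 6 3 9)(1 11 8)(2 7)(10 13) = [4, 11, 7, 9, 12, 5, 3, 2, 1, 0, 13, 8, 6, 10]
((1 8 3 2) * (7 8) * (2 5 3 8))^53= ((8)(1 7 2)(3 5))^53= (8)(1 2 7)(3 5)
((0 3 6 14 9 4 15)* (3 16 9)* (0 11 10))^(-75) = (0 9 15 10 16 4 11)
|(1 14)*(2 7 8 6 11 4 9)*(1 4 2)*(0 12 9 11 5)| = |(0 12 9 1 14 4 11 2 7 8 6 5)| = 12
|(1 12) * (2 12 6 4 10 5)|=|(1 6 4 10 5 2 12)|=7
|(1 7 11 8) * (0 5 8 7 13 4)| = |(0 5 8 1 13 4)(7 11)| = 6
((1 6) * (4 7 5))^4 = (4 7 5)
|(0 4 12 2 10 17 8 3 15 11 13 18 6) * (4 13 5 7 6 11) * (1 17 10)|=56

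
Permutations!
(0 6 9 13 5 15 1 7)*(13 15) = (0 6 9 15 1 7)(5 13) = [6, 7, 2, 3, 4, 13, 9, 0, 8, 15, 10, 11, 12, 5, 14, 1]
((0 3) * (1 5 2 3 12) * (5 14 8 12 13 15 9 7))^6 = (0 2 7 15)(1 8)(3 5 9 13)(12 14)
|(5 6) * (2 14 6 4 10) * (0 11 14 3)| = 9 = |(0 11 14 6 5 4 10 2 3)|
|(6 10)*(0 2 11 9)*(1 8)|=|(0 2 11 9)(1 8)(6 10)|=4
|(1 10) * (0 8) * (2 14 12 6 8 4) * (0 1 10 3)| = 9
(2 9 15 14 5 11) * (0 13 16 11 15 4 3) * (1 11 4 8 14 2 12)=(0 13 16 4 3)(1 11 12)(2 9 8 14 5 15)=[13, 11, 9, 0, 3, 15, 6, 7, 14, 8, 10, 12, 1, 16, 5, 2, 4]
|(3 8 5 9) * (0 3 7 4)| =|(0 3 8 5 9 7 4)| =7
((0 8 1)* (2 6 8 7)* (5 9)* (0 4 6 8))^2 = ((0 7 2 8 1 4 6)(5 9))^2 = (9)(0 2 1 6 7 8 4)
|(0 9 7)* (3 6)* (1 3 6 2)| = |(0 9 7)(1 3 2)| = 3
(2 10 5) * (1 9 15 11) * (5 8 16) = (1 9 15 11)(2 10 8 16 5) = [0, 9, 10, 3, 4, 2, 6, 7, 16, 15, 8, 1, 12, 13, 14, 11, 5]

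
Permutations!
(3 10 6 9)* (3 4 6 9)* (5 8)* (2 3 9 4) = [0, 1, 3, 10, 6, 8, 9, 7, 5, 2, 4] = (2 3 10 4 6 9)(5 8)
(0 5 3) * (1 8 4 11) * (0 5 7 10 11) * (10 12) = [7, 8, 2, 5, 0, 3, 6, 12, 4, 9, 11, 1, 10] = (0 7 12 10 11 1 8 4)(3 5)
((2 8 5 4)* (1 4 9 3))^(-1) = ((1 4 2 8 5 9 3))^(-1) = (1 3 9 5 8 2 4)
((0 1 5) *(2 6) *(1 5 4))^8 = ((0 5)(1 4)(2 6))^8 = (6)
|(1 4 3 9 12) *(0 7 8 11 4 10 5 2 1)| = |(0 7 8 11 4 3 9 12)(1 10 5 2)| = 8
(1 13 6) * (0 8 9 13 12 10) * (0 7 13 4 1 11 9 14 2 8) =(1 12 10 7 13 6 11 9 4)(2 8 14) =[0, 12, 8, 3, 1, 5, 11, 13, 14, 4, 7, 9, 10, 6, 2]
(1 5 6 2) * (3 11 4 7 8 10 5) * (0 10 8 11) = (0 10 5 6 2 1 3)(4 7 11) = [10, 3, 1, 0, 7, 6, 2, 11, 8, 9, 5, 4]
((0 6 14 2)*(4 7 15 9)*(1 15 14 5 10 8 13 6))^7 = ((0 1 15 9 4 7 14 2)(5 10 8 13 6))^7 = (0 2 14 7 4 9 15 1)(5 8 6 10 13)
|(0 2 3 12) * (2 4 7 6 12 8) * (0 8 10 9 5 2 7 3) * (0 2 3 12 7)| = |(0 4 12 8)(3 10 9 5)(6 7)| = 4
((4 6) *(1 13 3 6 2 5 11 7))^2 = (1 3 4 5 7 13 6 2 11)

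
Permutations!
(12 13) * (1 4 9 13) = (1 4 9 13 12) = [0, 4, 2, 3, 9, 5, 6, 7, 8, 13, 10, 11, 1, 12]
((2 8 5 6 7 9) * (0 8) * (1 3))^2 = (0 5 7 2 8 6 9)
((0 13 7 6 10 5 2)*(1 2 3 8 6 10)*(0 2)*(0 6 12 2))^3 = (0 10 8)(1 6)(2 7 3)(5 12 13)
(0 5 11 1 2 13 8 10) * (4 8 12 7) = (0 5 11 1 2 13 12 7 4 8 10) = [5, 2, 13, 3, 8, 11, 6, 4, 10, 9, 0, 1, 7, 12]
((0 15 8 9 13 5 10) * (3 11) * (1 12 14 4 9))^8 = (0 13 14 8 10 9 12 15 5 4 1)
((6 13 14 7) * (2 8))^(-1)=((2 8)(6 13 14 7))^(-1)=(2 8)(6 7 14 13)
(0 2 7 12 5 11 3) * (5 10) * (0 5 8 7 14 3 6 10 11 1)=(0 2 14 3 5 1)(6 10 8 7 12 11)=[2, 0, 14, 5, 4, 1, 10, 12, 7, 9, 8, 6, 11, 13, 3]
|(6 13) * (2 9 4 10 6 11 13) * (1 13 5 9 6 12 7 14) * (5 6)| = |(1 13 11 6 2 5 9 4 10 12 7 14)| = 12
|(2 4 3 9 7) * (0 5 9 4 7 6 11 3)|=|(0 5 9 6 11 3 4)(2 7)|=14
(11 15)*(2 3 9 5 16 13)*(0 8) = [8, 1, 3, 9, 4, 16, 6, 7, 0, 5, 10, 15, 12, 2, 14, 11, 13] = (0 8)(2 3 9 5 16 13)(11 15)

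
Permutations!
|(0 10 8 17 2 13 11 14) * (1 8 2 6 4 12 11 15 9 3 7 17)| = |(0 10 2 13 15 9 3 7 17 6 4 12 11 14)(1 8)| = 14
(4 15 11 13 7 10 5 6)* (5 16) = [0, 1, 2, 3, 15, 6, 4, 10, 8, 9, 16, 13, 12, 7, 14, 11, 5] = (4 15 11 13 7 10 16 5 6)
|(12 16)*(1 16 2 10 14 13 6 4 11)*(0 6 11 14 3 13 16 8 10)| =42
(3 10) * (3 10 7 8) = (10)(3 7 8) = [0, 1, 2, 7, 4, 5, 6, 8, 3, 9, 10]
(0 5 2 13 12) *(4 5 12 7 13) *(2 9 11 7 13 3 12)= (13)(0 2 4 5 9 11 7 3 12)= [2, 1, 4, 12, 5, 9, 6, 3, 8, 11, 10, 7, 0, 13]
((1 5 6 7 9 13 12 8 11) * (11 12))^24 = ((1 5 6 7 9 13 11)(8 12))^24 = (1 7 11 6 13 5 9)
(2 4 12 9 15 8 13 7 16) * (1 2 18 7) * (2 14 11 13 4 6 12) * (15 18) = [0, 14, 6, 3, 2, 5, 12, 16, 4, 18, 10, 13, 9, 1, 11, 8, 15, 17, 7] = (1 14 11 13)(2 6 12 9 18 7 16 15 8 4)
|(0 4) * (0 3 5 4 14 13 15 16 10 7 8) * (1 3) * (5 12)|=|(0 14 13 15 16 10 7 8)(1 3 12 5 4)|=40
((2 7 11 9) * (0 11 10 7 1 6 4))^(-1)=((0 11 9 2 1 6 4)(7 10))^(-1)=(0 4 6 1 2 9 11)(7 10)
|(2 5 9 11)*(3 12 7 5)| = 7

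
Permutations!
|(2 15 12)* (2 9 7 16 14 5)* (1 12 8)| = 10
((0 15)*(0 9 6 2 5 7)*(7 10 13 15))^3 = ((0 7)(2 5 10 13 15 9 6))^3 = (0 7)(2 13 6 10 9 5 15)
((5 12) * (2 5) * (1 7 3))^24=(12)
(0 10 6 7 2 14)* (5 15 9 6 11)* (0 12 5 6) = (0 10 11 6 7 2 14 12 5 15 9) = [10, 1, 14, 3, 4, 15, 7, 2, 8, 0, 11, 6, 5, 13, 12, 9]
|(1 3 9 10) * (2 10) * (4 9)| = 6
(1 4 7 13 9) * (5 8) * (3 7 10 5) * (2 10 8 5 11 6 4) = (1 2 10 11 6 4 8 3 7 13 9) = [0, 2, 10, 7, 8, 5, 4, 13, 3, 1, 11, 6, 12, 9]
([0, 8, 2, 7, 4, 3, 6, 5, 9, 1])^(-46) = (1 9 8)(3 5 7)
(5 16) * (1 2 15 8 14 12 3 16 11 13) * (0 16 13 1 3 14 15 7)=(0 16 5 11 1 2 7)(3 13)(8 15)(12 14)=[16, 2, 7, 13, 4, 11, 6, 0, 15, 9, 10, 1, 14, 3, 12, 8, 5]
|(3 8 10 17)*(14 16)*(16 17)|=6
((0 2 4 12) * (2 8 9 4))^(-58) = ((0 8 9 4 12))^(-58) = (0 9 12 8 4)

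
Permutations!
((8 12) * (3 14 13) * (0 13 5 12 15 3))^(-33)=(0 13)(3 12)(5 15)(8 14)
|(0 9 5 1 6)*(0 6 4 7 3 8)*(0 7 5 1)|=15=|(0 9 1 4 5)(3 8 7)|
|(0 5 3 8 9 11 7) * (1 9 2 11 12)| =|(0 5 3 8 2 11 7)(1 9 12)| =21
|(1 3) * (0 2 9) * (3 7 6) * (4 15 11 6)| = |(0 2 9)(1 7 4 15 11 6 3)| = 21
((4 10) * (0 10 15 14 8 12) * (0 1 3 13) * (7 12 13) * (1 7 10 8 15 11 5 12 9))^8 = (15)(0 13 8)(1 9 7 12 5 11 4 10 3)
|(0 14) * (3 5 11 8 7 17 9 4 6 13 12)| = 22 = |(0 14)(3 5 11 8 7 17 9 4 6 13 12)|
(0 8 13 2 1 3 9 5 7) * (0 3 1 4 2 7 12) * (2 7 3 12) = (0 8 13 3 9 5 2 4 7 12) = [8, 1, 4, 9, 7, 2, 6, 12, 13, 5, 10, 11, 0, 3]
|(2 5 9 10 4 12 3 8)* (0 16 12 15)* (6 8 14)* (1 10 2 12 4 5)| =20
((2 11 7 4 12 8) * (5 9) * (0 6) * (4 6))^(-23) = (0 4 12 8 2 11 7 6)(5 9)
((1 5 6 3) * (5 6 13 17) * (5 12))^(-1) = ((1 6 3)(5 13 17 12))^(-1) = (1 3 6)(5 12 17 13)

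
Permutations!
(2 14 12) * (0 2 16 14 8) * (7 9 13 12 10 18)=(0 2 8)(7 9 13 12 16 14 10 18)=[2, 1, 8, 3, 4, 5, 6, 9, 0, 13, 18, 11, 16, 12, 10, 15, 14, 17, 7]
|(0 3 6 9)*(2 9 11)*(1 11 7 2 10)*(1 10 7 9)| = 4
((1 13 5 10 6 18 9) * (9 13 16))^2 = ((1 16 9)(5 10 6 18 13))^2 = (1 9 16)(5 6 13 10 18)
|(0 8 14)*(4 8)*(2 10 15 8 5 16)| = 9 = |(0 4 5 16 2 10 15 8 14)|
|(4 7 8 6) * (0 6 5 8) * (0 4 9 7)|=|(0 6 9 7 4)(5 8)|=10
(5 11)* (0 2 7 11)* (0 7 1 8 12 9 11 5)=(0 2 1 8 12 9 11)(5 7)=[2, 8, 1, 3, 4, 7, 6, 5, 12, 11, 10, 0, 9]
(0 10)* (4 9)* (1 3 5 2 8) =[10, 3, 8, 5, 9, 2, 6, 7, 1, 4, 0] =(0 10)(1 3 5 2 8)(4 9)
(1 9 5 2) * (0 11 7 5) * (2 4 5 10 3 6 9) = (0 11 7 10 3 6 9)(1 2)(4 5) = [11, 2, 1, 6, 5, 4, 9, 10, 8, 0, 3, 7]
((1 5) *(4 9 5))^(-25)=(1 5 9 4)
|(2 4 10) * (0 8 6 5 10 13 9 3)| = 10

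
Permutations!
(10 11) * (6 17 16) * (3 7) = (3 7)(6 17 16)(10 11) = [0, 1, 2, 7, 4, 5, 17, 3, 8, 9, 11, 10, 12, 13, 14, 15, 6, 16]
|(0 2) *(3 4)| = |(0 2)(3 4)| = 2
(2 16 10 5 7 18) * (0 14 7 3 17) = [14, 1, 16, 17, 4, 3, 6, 18, 8, 9, 5, 11, 12, 13, 7, 15, 10, 0, 2] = (0 14 7 18 2 16 10 5 3 17)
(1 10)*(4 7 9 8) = (1 10)(4 7 9 8) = [0, 10, 2, 3, 7, 5, 6, 9, 4, 8, 1]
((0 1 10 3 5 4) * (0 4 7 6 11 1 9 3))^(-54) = ((0 9 3 5 7 6 11 1 10))^(-54) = (11)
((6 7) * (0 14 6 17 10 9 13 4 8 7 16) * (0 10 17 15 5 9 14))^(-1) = ((17)(4 8 7 15 5 9 13)(6 16 10 14))^(-1) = (17)(4 13 9 5 15 7 8)(6 14 10 16)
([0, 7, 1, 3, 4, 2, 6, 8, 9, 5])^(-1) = [0, 2, 5, 3, 4, 9, 6, 1, 7, 8]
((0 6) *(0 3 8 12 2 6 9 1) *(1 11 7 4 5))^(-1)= ((0 9 11 7 4 5 1)(2 6 3 8 12))^(-1)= (0 1 5 4 7 11 9)(2 12 8 3 6)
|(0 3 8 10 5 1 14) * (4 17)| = |(0 3 8 10 5 1 14)(4 17)| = 14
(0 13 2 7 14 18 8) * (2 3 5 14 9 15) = (0 13 3 5 14 18 8)(2 7 9 15) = [13, 1, 7, 5, 4, 14, 6, 9, 0, 15, 10, 11, 12, 3, 18, 2, 16, 17, 8]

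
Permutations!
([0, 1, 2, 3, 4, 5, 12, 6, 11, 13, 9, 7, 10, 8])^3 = (6 9 11 12 13 7 10 8)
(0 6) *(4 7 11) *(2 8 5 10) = (0 6)(2 8 5 10)(4 7 11) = [6, 1, 8, 3, 7, 10, 0, 11, 5, 9, 2, 4]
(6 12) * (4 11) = (4 11)(6 12) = [0, 1, 2, 3, 11, 5, 12, 7, 8, 9, 10, 4, 6]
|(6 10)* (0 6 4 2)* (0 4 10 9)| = 6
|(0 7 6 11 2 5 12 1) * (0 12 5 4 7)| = |(1 12)(2 4 7 6 11)| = 10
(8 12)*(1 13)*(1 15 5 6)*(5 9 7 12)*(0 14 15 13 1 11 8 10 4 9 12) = (0 14 15 12 10 4 9 7)(5 6 11 8) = [14, 1, 2, 3, 9, 6, 11, 0, 5, 7, 4, 8, 10, 13, 15, 12]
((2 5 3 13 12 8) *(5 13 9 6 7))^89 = (2 13 12 8)(3 5 7 6 9) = ((2 13 12 8)(3 9 6 7 5))^89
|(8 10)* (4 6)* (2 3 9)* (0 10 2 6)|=|(0 10 8 2 3 9 6 4)|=8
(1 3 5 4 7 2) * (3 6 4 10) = (1 6 4 7 2)(3 5 10) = [0, 6, 1, 5, 7, 10, 4, 2, 8, 9, 3]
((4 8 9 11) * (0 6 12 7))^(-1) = ((0 6 12 7)(4 8 9 11))^(-1) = (0 7 12 6)(4 11 9 8)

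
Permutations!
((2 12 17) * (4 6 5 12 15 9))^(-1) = (2 17 12 5 6 4 9 15)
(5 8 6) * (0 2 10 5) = [2, 1, 10, 3, 4, 8, 0, 7, 6, 9, 5] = (0 2 10 5 8 6)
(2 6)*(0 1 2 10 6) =(0 1 2)(6 10) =[1, 2, 0, 3, 4, 5, 10, 7, 8, 9, 6]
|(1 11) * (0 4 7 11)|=5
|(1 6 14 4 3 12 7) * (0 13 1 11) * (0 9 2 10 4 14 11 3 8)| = 30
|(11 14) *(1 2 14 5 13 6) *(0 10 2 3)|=10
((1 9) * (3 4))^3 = ((1 9)(3 4))^3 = (1 9)(3 4)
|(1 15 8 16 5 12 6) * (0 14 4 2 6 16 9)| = 9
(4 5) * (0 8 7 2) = (0 8 7 2)(4 5) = [8, 1, 0, 3, 5, 4, 6, 2, 7]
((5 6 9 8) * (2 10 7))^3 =(10)(5 8 9 6) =((2 10 7)(5 6 9 8))^3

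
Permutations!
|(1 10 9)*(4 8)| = 6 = |(1 10 9)(4 8)|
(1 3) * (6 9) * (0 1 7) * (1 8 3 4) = (0 8 3 7)(1 4)(6 9) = [8, 4, 2, 7, 1, 5, 9, 0, 3, 6]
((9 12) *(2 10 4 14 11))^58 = ((2 10 4 14 11)(9 12))^58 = (2 14 10 11 4)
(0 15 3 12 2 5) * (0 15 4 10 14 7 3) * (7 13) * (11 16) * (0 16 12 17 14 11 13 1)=(0 4 10 11 12 2 5 15 16 13 7 3 17 14 1)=[4, 0, 5, 17, 10, 15, 6, 3, 8, 9, 11, 12, 2, 7, 1, 16, 13, 14]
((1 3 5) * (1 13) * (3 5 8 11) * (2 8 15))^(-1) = ((1 5 13)(2 8 11 3 15))^(-1) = (1 13 5)(2 15 3 11 8)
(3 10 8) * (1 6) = [0, 6, 2, 10, 4, 5, 1, 7, 3, 9, 8] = (1 6)(3 10 8)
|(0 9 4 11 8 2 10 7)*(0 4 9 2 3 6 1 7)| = |(0 2 10)(1 7 4 11 8 3 6)| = 21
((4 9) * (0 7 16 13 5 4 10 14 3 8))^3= (0 13 9 3 7 5 10 8 16 4 14)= ((0 7 16 13 5 4 9 10 14 3 8))^3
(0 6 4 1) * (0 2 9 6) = (1 2 9 6 4) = [0, 2, 9, 3, 1, 5, 4, 7, 8, 6]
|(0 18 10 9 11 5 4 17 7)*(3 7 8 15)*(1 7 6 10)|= 20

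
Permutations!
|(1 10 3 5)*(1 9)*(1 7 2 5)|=12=|(1 10 3)(2 5 9 7)|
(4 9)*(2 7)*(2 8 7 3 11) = (2 3 11)(4 9)(7 8) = [0, 1, 3, 11, 9, 5, 6, 8, 7, 4, 10, 2]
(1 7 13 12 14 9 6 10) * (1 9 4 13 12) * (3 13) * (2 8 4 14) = (14)(1 7 12 2 8 4 3 13)(6 10 9) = [0, 7, 8, 13, 3, 5, 10, 12, 4, 6, 9, 11, 2, 1, 14]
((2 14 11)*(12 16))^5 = (2 11 14)(12 16)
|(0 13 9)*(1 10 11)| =3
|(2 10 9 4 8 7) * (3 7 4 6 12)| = |(2 10 9 6 12 3 7)(4 8)| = 14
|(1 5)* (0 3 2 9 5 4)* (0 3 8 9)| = |(0 8 9 5 1 4 3 2)| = 8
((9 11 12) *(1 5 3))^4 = (1 5 3)(9 11 12)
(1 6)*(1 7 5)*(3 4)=[0, 6, 2, 4, 3, 1, 7, 5]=(1 6 7 5)(3 4)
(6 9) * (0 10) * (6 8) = (0 10)(6 9 8) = [10, 1, 2, 3, 4, 5, 9, 7, 6, 8, 0]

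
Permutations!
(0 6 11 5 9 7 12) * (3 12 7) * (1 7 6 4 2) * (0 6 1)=(0 4 2)(1 7)(3 12 6 11 5 9)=[4, 7, 0, 12, 2, 9, 11, 1, 8, 3, 10, 5, 6]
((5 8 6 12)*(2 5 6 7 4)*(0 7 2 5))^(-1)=(0 2 8 5 4 7)(6 12)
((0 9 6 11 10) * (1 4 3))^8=((0 9 6 11 10)(1 4 3))^8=(0 11 9 10 6)(1 3 4)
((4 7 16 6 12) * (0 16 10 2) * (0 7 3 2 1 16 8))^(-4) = (1 3 16 2 6 7 12 10 4) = ((0 8)(1 16 6 12 4 3 2 7 10))^(-4)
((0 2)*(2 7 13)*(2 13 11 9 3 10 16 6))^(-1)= ((0 7 11 9 3 10 16 6 2))^(-1)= (0 2 6 16 10 3 9 11 7)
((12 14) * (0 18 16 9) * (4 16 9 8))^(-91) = ((0 18 9)(4 16 8)(12 14))^(-91) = (0 9 18)(4 8 16)(12 14)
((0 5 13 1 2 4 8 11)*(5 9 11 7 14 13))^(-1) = ((0 9 11)(1 2 4 8 7 14 13))^(-1) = (0 11 9)(1 13 14 7 8 4 2)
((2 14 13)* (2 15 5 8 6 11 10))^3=(2 15 6)(5 11 14)(8 10 13)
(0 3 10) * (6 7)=(0 3 10)(6 7)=[3, 1, 2, 10, 4, 5, 7, 6, 8, 9, 0]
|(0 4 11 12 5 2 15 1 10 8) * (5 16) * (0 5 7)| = |(0 4 11 12 16 7)(1 10 8 5 2 15)| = 6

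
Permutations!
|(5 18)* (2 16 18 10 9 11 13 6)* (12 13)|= |(2 16 18 5 10 9 11 12 13 6)|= 10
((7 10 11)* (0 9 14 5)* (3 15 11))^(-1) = ((0 9 14 5)(3 15 11 7 10))^(-1) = (0 5 14 9)(3 10 7 11 15)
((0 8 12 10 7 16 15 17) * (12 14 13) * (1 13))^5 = (0 12 17 13 15 1 16 14 7 8 10)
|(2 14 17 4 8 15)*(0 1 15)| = 8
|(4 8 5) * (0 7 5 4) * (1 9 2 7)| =6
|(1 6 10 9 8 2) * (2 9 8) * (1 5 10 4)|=15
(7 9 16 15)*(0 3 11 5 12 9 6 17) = (0 3 11 5 12 9 16 15 7 6 17) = [3, 1, 2, 11, 4, 12, 17, 6, 8, 16, 10, 5, 9, 13, 14, 7, 15, 0]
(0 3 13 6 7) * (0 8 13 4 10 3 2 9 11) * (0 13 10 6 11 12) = (0 2 9 12)(3 4 6 7 8 10)(11 13) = [2, 1, 9, 4, 6, 5, 7, 8, 10, 12, 3, 13, 0, 11]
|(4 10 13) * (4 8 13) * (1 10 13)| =5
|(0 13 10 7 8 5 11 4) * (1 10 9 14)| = 11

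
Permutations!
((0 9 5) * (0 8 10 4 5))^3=((0 9)(4 5 8 10))^3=(0 9)(4 10 8 5)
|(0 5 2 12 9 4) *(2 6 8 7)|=9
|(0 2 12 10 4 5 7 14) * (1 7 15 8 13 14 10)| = 12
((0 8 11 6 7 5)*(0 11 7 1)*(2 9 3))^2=(0 7 11 1 8 5 6)(2 3 9)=((0 8 7 5 11 6 1)(2 9 3))^2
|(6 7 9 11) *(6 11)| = |(11)(6 7 9)| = 3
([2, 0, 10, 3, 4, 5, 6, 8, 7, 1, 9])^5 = (10)(7 8)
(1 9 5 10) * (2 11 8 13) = [0, 9, 11, 3, 4, 10, 6, 7, 13, 5, 1, 8, 12, 2] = (1 9 5 10)(2 11 8 13)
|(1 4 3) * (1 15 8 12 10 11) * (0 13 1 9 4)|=24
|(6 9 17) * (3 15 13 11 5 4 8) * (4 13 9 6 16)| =21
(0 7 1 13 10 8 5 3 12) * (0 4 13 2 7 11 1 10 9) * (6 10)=[11, 2, 7, 12, 13, 3, 10, 6, 5, 0, 8, 1, 4, 9]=(0 11 1 2 7 6 10 8 5 3 12 4 13 9)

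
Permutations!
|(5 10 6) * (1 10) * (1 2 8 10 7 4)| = |(1 7 4)(2 8 10 6 5)| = 15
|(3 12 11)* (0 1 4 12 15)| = 7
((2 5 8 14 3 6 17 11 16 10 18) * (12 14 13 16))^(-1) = ((2 5 8 13 16 10 18)(3 6 17 11 12 14))^(-1) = (2 18 10 16 13 8 5)(3 14 12 11 17 6)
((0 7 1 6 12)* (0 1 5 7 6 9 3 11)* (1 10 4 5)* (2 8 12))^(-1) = ((0 6 2 8 12 10 4 5 7 1 9 3 11))^(-1) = (0 11 3 9 1 7 5 4 10 12 8 2 6)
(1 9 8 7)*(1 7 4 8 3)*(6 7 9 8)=[0, 8, 2, 1, 6, 5, 7, 9, 4, 3]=(1 8 4 6 7 9 3)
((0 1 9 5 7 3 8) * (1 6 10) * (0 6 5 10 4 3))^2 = ((0 5 7)(1 9 10)(3 8 6 4))^2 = (0 7 5)(1 10 9)(3 6)(4 8)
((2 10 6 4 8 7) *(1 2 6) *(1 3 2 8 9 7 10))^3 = ((1 8 10 3 2)(4 9 7 6))^3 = (1 3 8 2 10)(4 6 7 9)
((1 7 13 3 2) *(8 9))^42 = ((1 7 13 3 2)(8 9))^42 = (1 13 2 7 3)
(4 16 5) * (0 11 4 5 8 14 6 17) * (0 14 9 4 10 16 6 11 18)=(0 18)(4 6 17 14 11 10 16 8 9)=[18, 1, 2, 3, 6, 5, 17, 7, 9, 4, 16, 10, 12, 13, 11, 15, 8, 14, 0]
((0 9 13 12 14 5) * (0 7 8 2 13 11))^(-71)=((0 9 11)(2 13 12 14 5 7 8))^(-71)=(0 9 11)(2 8 7 5 14 12 13)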